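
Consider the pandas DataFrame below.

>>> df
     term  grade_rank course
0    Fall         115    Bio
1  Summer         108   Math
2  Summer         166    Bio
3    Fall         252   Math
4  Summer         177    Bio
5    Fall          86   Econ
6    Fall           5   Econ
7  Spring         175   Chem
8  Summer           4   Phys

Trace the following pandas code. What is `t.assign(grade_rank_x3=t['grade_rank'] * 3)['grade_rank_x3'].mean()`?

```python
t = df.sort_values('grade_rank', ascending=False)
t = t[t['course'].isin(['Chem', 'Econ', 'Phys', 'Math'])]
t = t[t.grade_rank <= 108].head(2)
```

sort by grade_rank descending:
     term  grade_rank course
3    Fall         252   Math
4  Summer         177    Bio
7  Spring         175   Chem
2  Summer         166    Bio
0    Fall         115    Bio
1  Summer         108   Math
5    Fall          86   Econ
6    Fall           5   Econ
8  Summer           4   Phys
filter rows where course in ['Chem', 'Econ', 'Phys', 'Math']:
     term  grade_rank course
3    Fall         252   Math
7  Spring         175   Chem
1  Summer         108   Math
5    Fall          86   Econ
6    Fall           5   Econ
8  Summer           4   Phys
filter rows where grade_rank <= 108:
     term  grade_rank course
1  Summer         108   Math
5    Fall          86   Econ
6    Fall           5   Econ
8  Summer           4   Phys
take first 2 rows:
     term  grade_rank course
1  Summer         108   Math
5    Fall          86   Econ
add column grade_rank_x3 = t['grade_rank'] * 3:
     term  grade_rank course  grade_rank_x3
1  Summer         108   Math            324
5    Fall          86   Econ            258
Taking the mean of column 'grade_rank_x3' gives 291.0.

291.0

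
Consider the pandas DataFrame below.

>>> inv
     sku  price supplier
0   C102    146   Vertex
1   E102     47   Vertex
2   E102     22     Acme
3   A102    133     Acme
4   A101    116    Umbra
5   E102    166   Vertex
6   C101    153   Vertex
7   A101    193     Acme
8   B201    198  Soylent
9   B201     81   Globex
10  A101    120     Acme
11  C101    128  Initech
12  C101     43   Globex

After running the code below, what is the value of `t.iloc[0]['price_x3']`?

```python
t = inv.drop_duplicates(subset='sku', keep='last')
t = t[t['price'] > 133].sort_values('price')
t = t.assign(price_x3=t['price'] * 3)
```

drop duplicate sku (keep=last):
     sku  price supplier
0   C102    146   Vertex
3   A102    133     Acme
5   E102    166   Vertex
9   B201     81   Globex
10  A101    120     Acme
12  C101     43   Globex
filter rows where price > 133:
    sku  price supplier
0  C102    146   Vertex
5  E102    166   Vertex
sort by price:
    sku  price supplier
0  C102    146   Vertex
5  E102    166   Vertex
add column price_x3 = t['price'] * 3:
    sku  price supplier  price_x3
0  C102    146   Vertex       438
5  E102    166   Vertex       498

438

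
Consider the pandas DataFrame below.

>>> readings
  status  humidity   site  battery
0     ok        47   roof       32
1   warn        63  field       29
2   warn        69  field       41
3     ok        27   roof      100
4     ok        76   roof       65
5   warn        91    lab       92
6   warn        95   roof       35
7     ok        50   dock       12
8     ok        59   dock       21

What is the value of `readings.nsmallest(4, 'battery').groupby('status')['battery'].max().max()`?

take 4 rows with smallest battery:
  status  humidity   site  battery
7     ok        50   dock       12
8     ok        59   dock       21
1   warn        63  field       29
0     ok        47   roof       32
group by status, max of battery:
status
ok      32
warn    29
Name: battery, dtype: int64
Hence 32.

32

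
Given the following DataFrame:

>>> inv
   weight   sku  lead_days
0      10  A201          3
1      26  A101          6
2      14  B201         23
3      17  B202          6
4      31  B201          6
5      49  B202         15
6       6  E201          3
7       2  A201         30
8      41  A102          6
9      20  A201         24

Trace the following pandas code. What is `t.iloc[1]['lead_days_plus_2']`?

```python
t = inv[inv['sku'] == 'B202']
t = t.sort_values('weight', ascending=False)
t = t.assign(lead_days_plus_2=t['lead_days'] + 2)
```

8

filter rows where sku == 'B202':
   weight   sku  lead_days
3      17  B202          6
5      49  B202         15
sort by weight descending:
   weight   sku  lead_days
5      49  B202         15
3      17  B202          6
add column lead_days_plus_2 = t['lead_days'] + 2:
   weight   sku  lead_days  lead_days_plus_2
5      49  B202         15                17
3      17  B202          6                 8
Finally, value at position 1, column 'lead_days_plus_2' = 8.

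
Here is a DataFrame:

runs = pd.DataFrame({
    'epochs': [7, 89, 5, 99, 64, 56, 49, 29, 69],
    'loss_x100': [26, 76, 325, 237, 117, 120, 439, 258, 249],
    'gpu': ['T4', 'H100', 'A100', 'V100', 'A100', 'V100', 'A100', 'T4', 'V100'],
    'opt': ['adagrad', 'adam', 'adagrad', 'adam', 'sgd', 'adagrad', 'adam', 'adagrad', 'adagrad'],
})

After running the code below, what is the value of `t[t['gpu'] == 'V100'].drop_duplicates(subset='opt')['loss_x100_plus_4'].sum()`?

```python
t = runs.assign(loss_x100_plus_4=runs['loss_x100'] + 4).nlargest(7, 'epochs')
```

add column loss_x100_plus_4 = runs['loss_x100'] + 4:
   epochs  loss_x100   gpu      opt  loss_x100_plus_4
0       7         26    T4  adagrad                30
1      89         76  H100     adam                80
2       5        325  A100  adagrad               329
3      99        237  V100     adam               241
4      64        117  A100      sgd               121
5      56        120  V100  adagrad               124
6      49        439  A100     adam               443
7      29        258    T4  adagrad               262
8      69        249  V100  adagrad               253
take 7 rows with largest epochs:
   epochs  loss_x100   gpu      opt  loss_x100_plus_4
3      99        237  V100     adam               241
1      89         76  H100     adam                80
8      69        249  V100  adagrad               253
4      64        117  A100      sgd               121
5      56        120  V100  adagrad               124
6      49        439  A100     adam               443
7      29        258    T4  adagrad               262
filter rows where gpu == 'V100':
   epochs  loss_x100   gpu      opt  loss_x100_plus_4
3      99        237  V100     adam               241
8      69        249  V100  adagrad               253
5      56        120  V100  adagrad               124
drop duplicate opt (keep=first):
   epochs  loss_x100   gpu      opt  loss_x100_plus_4
3      99        237  V100     adam               241
8      69        249  V100  adagrad               253
Finally, sum of column 'loss_x100_plus_4' = 494.

494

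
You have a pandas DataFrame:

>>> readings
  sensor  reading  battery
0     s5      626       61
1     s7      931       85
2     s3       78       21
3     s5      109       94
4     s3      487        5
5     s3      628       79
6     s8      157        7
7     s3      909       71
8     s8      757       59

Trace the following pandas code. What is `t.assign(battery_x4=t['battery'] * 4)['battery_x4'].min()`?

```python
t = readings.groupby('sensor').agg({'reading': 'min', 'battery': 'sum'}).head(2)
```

620

group by sensor: min(reading), sum(battery):
        reading  battery
sensor                  
s3           78      176
s5          109      155
s7          931       85
s8          157       66
take first 2 rows:
        reading  battery
sensor                  
s3           78      176
s5          109      155
add column battery_x4 = t['battery'] * 4:
        reading  battery  battery_x4
sensor                              
s3           78      176         704
s5          109      155         620
Reading off the min of column 'battery_x4', we get 620.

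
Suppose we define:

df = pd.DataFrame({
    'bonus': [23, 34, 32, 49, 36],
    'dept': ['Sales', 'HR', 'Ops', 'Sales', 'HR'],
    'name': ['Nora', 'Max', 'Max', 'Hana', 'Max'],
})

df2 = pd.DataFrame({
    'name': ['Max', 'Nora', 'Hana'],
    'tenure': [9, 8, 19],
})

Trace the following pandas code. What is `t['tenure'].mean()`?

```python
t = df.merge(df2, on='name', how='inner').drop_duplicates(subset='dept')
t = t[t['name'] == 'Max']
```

9.0

merge on 'name' (how='inner') → 5 rows:
   bonus   dept  name  tenure
0     23  Sales  Nora       8
1     34     HR   Max       9
2     32    Ops   Max       9
3     49  Sales  Hana      19
4     36     HR   Max       9
drop duplicate dept (keep=first):
   bonus   dept  name  tenure
0     23  Sales  Nora       8
1     34     HR   Max       9
2     32    Ops   Max       9
filter rows where name == 'Max':
   bonus dept name  tenure
1     34   HR  Max       9
2     32  Ops  Max       9
Taking the mean of column 'tenure' gives 9.0.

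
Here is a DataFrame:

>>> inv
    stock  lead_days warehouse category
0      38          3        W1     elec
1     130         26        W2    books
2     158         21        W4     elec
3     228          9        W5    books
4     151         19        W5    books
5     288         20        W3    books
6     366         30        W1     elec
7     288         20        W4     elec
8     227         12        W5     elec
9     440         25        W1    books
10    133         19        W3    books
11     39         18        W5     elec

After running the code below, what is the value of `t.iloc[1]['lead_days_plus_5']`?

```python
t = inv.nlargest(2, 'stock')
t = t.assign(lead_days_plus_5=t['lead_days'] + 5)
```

35

take 2 rows with largest stock:
   stock  lead_days warehouse category
9    440         25        W1    books
6    366         30        W1     elec
add column lead_days_plus_5 = t['lead_days'] + 5:
   stock  lead_days warehouse category  lead_days_plus_5
9    440         25        W1    books                30
6    366         30        W1     elec                35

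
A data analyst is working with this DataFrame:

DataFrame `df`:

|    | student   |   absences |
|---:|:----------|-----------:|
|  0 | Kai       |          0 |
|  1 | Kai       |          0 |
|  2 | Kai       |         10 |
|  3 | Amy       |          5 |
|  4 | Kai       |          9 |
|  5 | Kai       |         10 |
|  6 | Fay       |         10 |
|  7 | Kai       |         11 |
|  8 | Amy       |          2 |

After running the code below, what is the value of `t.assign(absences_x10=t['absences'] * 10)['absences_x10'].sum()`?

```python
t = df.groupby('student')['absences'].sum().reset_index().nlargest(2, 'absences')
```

500

group by student, sum of absences:
student
Amy     7
Fay    10
Kai    40
Name: absences, dtype: int64
reset_index():
  student  absences
0     Amy         7
1     Fay        10
2     Kai        40
take 2 rows with largest absences:
  student  absences
2     Kai        40
1     Fay        10
add column absences_x10 = t['absences'] * 10:
  student  absences  absences_x10
2     Kai        40           400
1     Fay        10           100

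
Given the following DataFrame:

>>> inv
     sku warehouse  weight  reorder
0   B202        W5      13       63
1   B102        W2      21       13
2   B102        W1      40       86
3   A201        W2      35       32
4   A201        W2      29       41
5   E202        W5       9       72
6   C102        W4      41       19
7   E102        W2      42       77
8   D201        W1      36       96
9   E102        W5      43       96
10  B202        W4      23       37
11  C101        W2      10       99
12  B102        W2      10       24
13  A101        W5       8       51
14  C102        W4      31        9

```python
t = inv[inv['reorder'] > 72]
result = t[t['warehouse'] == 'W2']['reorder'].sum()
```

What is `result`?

176

filter rows where reorder > 72:
     sku warehouse  weight  reorder
2   B102        W1      40       86
7   E102        W2      42       77
8   D201        W1      36       96
9   E102        W5      43       96
11  C101        W2      10       99
filter rows where warehouse == 'W2':
     sku warehouse  weight  reorder
7   E102        W2      42       77
11  C101        W2      10       99
So sum() = 176.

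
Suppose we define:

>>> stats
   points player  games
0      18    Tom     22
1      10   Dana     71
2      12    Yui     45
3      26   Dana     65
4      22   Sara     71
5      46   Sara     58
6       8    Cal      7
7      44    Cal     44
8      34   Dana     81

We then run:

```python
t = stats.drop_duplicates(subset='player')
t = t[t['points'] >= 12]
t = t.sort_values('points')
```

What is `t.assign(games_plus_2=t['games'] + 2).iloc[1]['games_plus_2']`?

24

drop duplicate player (keep=first):
   points player  games
0      18    Tom     22
1      10   Dana     71
2      12    Yui     45
4      22   Sara     71
6       8    Cal      7
filter rows where points >= 12:
   points player  games
0      18    Tom     22
2      12    Yui     45
4      22   Sara     71
sort by points:
   points player  games
2      12    Yui     45
0      18    Tom     22
4      22   Sara     71
add column games_plus_2 = t['games'] + 2:
   points player  games  games_plus_2
2      12    Yui     45            47
0      18    Tom     22            24
4      22   Sara     71            73
Finally, value at position 1, column 'games_plus_2' = 24.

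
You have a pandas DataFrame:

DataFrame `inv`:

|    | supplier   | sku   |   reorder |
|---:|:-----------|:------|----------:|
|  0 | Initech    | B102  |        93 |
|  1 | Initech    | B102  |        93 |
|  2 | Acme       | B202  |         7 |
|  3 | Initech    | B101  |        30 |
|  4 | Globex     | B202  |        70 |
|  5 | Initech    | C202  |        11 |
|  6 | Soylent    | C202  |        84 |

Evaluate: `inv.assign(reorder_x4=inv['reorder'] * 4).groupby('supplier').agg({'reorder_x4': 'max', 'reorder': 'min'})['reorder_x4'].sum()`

1016

add column reorder_x4 = inv['reorder'] * 4:
  supplier   sku  reorder  reorder_x4
0  Initech  B102       93         372
1  Initech  B102       93         372
2     Acme  B202        7          28
3  Initech  B101       30         120
4   Globex  B202       70         280
5  Initech  C202       11          44
6  Soylent  C202       84         336
group by supplier: max(reorder_x4), min(reorder):
          reorder_x4  reorder
supplier                     
Acme              28        7
Globex           280       70
Initech          372       11
Soylent          336       84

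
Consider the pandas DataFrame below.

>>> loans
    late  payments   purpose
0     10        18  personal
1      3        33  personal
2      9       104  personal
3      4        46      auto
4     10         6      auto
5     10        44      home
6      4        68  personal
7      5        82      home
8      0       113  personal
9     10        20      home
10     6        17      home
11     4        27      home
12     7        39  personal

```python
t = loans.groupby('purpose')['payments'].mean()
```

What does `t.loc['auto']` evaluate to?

26.0

group by purpose, mean of payments:
purpose
auto        26.0
home        38.0
personal    62.5
Name: payments, dtype: float64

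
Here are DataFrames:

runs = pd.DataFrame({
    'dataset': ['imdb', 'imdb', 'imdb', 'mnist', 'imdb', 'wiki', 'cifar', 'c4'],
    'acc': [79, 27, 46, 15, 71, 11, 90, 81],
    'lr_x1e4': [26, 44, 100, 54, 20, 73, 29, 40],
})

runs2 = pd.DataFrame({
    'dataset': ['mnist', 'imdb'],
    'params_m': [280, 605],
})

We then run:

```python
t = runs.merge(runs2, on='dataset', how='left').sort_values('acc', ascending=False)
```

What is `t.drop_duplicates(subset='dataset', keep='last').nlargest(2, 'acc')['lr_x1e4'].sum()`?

69

merge on 'dataset' (how='left') → 8 rows:
  dataset  acc  lr_x1e4  params_m
0    imdb   79       26     605.0
1    imdb   27       44     605.0
2    imdb   46      100     605.0
3   mnist   15       54     280.0
4    imdb   71       20     605.0
5    wiki   11       73       NaN
6   cifar   90       29       NaN
7      c4   81       40       NaN
sort by acc descending:
  dataset  acc  lr_x1e4  params_m
6   cifar   90       29       NaN
7      c4   81       40       NaN
0    imdb   79       26     605.0
4    imdb   71       20     605.0
2    imdb   46      100     605.0
1    imdb   27       44     605.0
3   mnist   15       54     280.0
5    wiki   11       73       NaN
drop duplicate dataset (keep=last):
  dataset  acc  lr_x1e4  params_m
6   cifar   90       29       NaN
7      c4   81       40       NaN
1    imdb   27       44     605.0
3   mnist   15       54     280.0
5    wiki   11       73       NaN
take 2 rows with largest acc:
  dataset  acc  lr_x1e4  params_m
6   cifar   90       29       NaN
7      c4   81       40       NaN
Hence 69.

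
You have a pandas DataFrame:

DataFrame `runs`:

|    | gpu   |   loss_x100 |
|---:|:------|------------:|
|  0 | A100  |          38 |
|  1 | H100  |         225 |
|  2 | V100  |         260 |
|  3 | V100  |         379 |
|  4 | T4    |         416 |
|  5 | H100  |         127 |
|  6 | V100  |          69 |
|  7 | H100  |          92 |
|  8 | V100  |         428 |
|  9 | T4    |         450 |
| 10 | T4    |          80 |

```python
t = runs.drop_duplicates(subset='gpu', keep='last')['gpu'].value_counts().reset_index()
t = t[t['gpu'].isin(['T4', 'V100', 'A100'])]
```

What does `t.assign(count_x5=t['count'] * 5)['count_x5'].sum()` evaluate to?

drop duplicate gpu (keep=last):
     gpu  loss_x100
0   A100         38
7   H100         92
8   V100        428
10    T4         80
value_counts of gpu:
gpu
A100    1
H100    1
V100    1
T4      1
Name: count, dtype: int64
reset_index():
    gpu  count
0  A100      1
1  H100      1
2  V100      1
3    T4      1
filter rows where gpu in ['T4', 'V100', 'A100']:
    gpu  count
0  A100      1
2  V100      1
3    T4      1
add column count_x5 = t['count'] * 5:
    gpu  count  count_x5
0  A100      1         5
2  V100      1         5
3    T4      1         5

15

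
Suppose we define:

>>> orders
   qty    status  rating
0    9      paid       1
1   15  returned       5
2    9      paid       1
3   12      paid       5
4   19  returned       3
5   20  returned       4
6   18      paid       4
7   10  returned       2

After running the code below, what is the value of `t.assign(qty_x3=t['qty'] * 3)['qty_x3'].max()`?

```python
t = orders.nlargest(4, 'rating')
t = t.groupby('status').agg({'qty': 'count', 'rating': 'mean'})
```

6

take 4 rows with largest rating:
   qty    status  rating
1   15  returned       5
3   12      paid       5
5   20  returned       4
6   18      paid       4
group by status: count(qty), mean(rating):
          qty  rating
status               
paid        2     4.5
returned    2     4.5
add column qty_x3 = t['qty'] * 3:
          qty  rating  qty_x3
status                       
paid        2     4.5       6
returned    2     4.5       6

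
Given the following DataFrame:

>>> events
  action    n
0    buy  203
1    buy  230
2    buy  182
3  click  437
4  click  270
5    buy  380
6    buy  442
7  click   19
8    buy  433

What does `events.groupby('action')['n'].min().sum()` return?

201

group by action, min of n:
action
buy      182
click     19
Name: n, dtype: int64
So sum() = 201.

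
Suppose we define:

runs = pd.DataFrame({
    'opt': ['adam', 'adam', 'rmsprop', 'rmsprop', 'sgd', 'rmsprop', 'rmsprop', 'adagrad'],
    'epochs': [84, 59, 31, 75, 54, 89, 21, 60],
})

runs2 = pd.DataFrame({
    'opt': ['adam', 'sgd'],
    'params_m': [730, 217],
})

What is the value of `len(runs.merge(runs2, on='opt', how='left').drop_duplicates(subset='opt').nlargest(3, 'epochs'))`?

3

merge on 'opt' (how='left') → 8 rows:
       opt  epochs  params_m
0     adam      84     730.0
1     adam      59     730.0
2  rmsprop      31       NaN
3  rmsprop      75       NaN
4      sgd      54     217.0
5  rmsprop      89       NaN
6  rmsprop      21       NaN
7  adagrad      60       NaN
drop duplicate opt (keep=first):
       opt  epochs  params_m
0     adam      84     730.0
2  rmsprop      31       NaN
4      sgd      54     217.0
7  adagrad      60       NaN
take 3 rows with largest epochs:
       opt  epochs  params_m
0     adam      84     730.0
7  adagrad      60       NaN
4      sgd      54     217.0
Finally, number of rows = 3.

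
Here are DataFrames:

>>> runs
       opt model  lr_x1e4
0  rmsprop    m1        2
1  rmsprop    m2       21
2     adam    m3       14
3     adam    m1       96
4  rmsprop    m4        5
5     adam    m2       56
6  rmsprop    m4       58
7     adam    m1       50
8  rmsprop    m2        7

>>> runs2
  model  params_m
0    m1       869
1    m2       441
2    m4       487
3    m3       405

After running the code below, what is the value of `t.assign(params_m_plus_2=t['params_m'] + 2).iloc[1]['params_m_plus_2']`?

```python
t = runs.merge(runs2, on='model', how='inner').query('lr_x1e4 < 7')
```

489

merge on 'model' (how='inner') → 9 rows:
       opt model  lr_x1e4  params_m
0  rmsprop    m1        2       869
1  rmsprop    m2       21       441
2     adam    m3       14       405
3     adam    m1       96       869
4  rmsprop    m4        5       487
5     adam    m2       56       441
6  rmsprop    m4       58       487
7     adam    m1       50       869
8  rmsprop    m2        7       441
filter rows where lr_x1e4 < 7:
       opt model  lr_x1e4  params_m
0  rmsprop    m1        2       869
4  rmsprop    m4        5       487
add column params_m_plus_2 = t['params_m'] + 2:
       opt model  lr_x1e4  params_m  params_m_plus_2
0  rmsprop    m1        2       869              871
4  rmsprop    m4        5       487              489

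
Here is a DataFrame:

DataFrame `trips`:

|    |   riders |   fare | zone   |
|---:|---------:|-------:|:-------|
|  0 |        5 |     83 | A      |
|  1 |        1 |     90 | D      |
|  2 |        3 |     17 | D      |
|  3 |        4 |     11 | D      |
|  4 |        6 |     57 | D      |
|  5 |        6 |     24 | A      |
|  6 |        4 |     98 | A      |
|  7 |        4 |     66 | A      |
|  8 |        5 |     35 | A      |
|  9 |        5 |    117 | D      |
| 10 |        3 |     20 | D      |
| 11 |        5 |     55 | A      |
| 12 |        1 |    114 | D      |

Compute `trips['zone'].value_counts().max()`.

7

value_counts of zone:
zone
D    7
A    6
Name: count, dtype: int64
Finally, max of the resulting series = 7.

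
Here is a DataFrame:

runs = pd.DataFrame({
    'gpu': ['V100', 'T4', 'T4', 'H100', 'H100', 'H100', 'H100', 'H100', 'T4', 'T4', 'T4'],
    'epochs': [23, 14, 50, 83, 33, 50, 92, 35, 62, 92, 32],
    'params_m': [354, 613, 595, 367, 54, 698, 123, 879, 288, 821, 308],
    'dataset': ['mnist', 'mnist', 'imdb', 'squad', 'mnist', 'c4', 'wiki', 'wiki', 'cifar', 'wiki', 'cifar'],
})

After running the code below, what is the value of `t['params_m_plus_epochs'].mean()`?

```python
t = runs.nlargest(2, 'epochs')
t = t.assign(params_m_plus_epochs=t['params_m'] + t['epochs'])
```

564.0

take 2 rows with largest epochs:
    gpu  epochs  params_m dataset
6  H100      92       123    wiki
9    T4      92       821    wiki
add column params_m_plus_epochs = t['params_m'] + t['epochs']:
    gpu  epochs  params_m dataset  params_m_plus_epochs
6  H100      92       123    wiki                   215
9    T4      92       821    wiki                   913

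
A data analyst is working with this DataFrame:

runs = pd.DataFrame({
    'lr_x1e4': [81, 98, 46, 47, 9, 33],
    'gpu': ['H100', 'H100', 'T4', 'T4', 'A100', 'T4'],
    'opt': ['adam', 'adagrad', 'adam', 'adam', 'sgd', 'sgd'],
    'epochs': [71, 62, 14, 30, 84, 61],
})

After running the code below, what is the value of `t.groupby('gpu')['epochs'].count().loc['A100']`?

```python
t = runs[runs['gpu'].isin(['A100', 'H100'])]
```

1

filter rows where gpu in ['A100', 'H100']:
   lr_x1e4   gpu      opt  epochs
0       81  H100     adam      71
1       98  H100  adagrad      62
4        9  A100      sgd      84
group by gpu, count of epochs:
gpu
A100    1
H100    2
Name: epochs, dtype: int64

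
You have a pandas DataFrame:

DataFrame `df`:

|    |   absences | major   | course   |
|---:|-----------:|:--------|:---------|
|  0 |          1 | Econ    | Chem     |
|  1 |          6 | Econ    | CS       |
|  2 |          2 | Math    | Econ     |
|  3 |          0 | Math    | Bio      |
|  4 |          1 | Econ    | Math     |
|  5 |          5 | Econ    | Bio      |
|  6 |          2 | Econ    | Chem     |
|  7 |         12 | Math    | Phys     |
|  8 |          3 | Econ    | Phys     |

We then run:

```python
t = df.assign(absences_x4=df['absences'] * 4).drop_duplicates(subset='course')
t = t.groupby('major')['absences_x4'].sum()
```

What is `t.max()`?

add column absences_x4 = df['absences'] * 4:
   absences major course  absences_x4
0         1  Econ   Chem            4
1         6  Econ     CS           24
2         2  Math   Econ            8
3         0  Math    Bio            0
4         1  Econ   Math            4
5         5  Econ    Bio           20
6         2  Econ   Chem            8
7        12  Math   Phys           48
8         3  Econ   Phys           12
drop duplicate course (keep=first):
   absences major course  absences_x4
0         1  Econ   Chem            4
1         6  Econ     CS           24
2         2  Math   Econ            8
3         0  Math    Bio            0
4         1  Econ   Math            4
7        12  Math   Phys           48
group by major, sum of absences_x4:
major
Econ    32
Math    56
Name: absences_x4, dtype: int64
Reading off the max of the resulting series, we get 56.

56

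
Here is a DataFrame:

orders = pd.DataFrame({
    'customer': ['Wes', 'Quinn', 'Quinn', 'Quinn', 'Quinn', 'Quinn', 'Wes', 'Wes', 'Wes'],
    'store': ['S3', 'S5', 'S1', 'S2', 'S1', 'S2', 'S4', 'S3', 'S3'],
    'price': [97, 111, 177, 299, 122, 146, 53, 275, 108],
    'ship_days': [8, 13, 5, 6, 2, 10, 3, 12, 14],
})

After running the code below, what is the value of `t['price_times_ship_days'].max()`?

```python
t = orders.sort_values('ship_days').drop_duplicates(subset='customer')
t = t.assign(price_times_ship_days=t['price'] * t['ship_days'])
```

244

sort by ship_days:
  customer store  price  ship_days
4    Quinn    S1    122          2
6      Wes    S4     53          3
2    Quinn    S1    177          5
3    Quinn    S2    299          6
0      Wes    S3     97          8
5    Quinn    S2    146         10
7      Wes    S3    275         12
1    Quinn    S5    111         13
8      Wes    S3    108         14
drop duplicate customer (keep=first):
  customer store  price  ship_days
4    Quinn    S1    122          2
6      Wes    S4     53          3
add column price_times_ship_days = t['price'] * t['ship_days']:
  customer store  price  ship_days  price_times_ship_days
4    Quinn    S1    122          2                    244
6      Wes    S4     53          3                    159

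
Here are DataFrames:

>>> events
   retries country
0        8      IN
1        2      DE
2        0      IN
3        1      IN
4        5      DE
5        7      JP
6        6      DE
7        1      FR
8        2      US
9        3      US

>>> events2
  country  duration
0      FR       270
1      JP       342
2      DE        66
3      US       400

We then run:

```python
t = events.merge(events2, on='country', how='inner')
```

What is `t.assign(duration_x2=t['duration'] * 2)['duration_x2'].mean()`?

460.0

merge on 'country' (how='inner') → 7 rows:
   retries country  duration
0        2      DE        66
1        5      DE        66
2        7      JP       342
3        6      DE        66
4        1      FR       270
5        2      US       400
6        3      US       400
add column duration_x2 = t['duration'] * 2:
   retries country  duration  duration_x2
0        2      DE        66          132
1        5      DE        66          132
2        7      JP       342          684
3        6      DE        66          132
4        1      FR       270          540
5        2      US       400          800
6        3      US       400          800
The mean of column 'duration_x2' is 460.0.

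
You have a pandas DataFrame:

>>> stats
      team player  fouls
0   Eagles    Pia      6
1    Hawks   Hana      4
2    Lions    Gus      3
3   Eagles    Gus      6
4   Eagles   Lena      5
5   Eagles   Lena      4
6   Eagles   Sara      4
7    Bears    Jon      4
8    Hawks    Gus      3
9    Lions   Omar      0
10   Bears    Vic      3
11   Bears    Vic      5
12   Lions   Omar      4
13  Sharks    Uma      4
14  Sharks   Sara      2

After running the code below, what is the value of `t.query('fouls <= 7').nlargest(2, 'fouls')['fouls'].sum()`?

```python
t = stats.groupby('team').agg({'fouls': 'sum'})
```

14

group by team, sum of fouls:
        fouls
team         
Bears      12
Eagles     25
Hawks       7
Lions       7
Sharks      6
filter rows where fouls <= 7:
        fouls
team         
Hawks       7
Lions       7
Sharks      6
take 2 rows with largest fouls:
       fouls
team        
Hawks      7
Lions      7
The sum of column 'fouls' is 14.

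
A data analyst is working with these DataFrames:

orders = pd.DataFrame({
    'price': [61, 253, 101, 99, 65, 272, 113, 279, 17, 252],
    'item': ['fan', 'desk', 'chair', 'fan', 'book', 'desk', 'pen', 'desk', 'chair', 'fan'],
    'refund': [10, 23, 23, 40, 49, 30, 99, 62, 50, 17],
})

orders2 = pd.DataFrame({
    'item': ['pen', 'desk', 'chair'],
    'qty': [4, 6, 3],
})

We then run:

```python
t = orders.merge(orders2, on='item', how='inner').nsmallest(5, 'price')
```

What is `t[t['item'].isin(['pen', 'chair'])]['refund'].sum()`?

merge on 'item' (how='inner') → 6 rows:
   price   item  refund  qty
0    253   desk      23    6
1    101  chair      23    3
2    272   desk      30    6
3    113    pen      99    4
4    279   desk      62    6
5     17  chair      50    3
take 5 rows with smallest price:
   price   item  refund  qty
5     17  chair      50    3
1    101  chair      23    3
3    113    pen      99    4
0    253   desk      23    6
2    272   desk      30    6
filter rows where item in ['pen', 'chair']:
   price   item  refund  qty
5     17  chair      50    3
1    101  chair      23    3
3    113    pen      99    4
Finally, sum of column 'refund' = 172.

172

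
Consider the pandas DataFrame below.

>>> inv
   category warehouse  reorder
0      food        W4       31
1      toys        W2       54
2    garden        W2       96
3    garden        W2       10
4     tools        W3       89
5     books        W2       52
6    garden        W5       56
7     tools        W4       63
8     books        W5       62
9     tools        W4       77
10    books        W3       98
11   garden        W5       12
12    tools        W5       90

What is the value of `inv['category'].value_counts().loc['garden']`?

4

value_counts of category:
category
garden    4
tools     4
books     3
food      1
toys      1
Name: count, dtype: int64
value at index 'garden' → 4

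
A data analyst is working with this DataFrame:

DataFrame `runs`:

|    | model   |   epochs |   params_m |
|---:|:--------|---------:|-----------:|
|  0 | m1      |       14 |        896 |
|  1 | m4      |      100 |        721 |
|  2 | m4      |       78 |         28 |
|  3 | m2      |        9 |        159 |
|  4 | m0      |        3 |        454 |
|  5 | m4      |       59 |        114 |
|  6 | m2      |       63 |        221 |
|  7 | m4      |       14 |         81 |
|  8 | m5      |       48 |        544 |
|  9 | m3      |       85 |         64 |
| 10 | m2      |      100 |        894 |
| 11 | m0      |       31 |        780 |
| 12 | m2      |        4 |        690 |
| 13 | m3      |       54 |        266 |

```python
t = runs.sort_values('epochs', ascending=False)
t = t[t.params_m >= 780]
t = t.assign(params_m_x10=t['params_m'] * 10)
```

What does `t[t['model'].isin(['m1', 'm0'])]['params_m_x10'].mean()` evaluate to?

8380.0

sort by epochs descending:
   model  epochs  params_m
1     m4     100       721
10    m2     100       894
9     m3      85        64
2     m4      78        28
6     m2      63       221
5     m4      59       114
13    m3      54       266
8     m5      48       544
11    m0      31       780
0     m1      14       896
7     m4      14        81
3     m2       9       159
12    m2       4       690
4     m0       3       454
filter rows where params_m >= 780:
   model  epochs  params_m
10    m2     100       894
11    m0      31       780
0     m1      14       896
add column params_m_x10 = t['params_m'] * 10:
   model  epochs  params_m  params_m_x10
10    m2     100       894          8940
11    m0      31       780          7800
0     m1      14       896          8960
filter rows where model in ['m1', 'm0']:
   model  epochs  params_m  params_m_x10
11    m0      31       780          7800
0     m1      14       896          8960
Hence 8380.0.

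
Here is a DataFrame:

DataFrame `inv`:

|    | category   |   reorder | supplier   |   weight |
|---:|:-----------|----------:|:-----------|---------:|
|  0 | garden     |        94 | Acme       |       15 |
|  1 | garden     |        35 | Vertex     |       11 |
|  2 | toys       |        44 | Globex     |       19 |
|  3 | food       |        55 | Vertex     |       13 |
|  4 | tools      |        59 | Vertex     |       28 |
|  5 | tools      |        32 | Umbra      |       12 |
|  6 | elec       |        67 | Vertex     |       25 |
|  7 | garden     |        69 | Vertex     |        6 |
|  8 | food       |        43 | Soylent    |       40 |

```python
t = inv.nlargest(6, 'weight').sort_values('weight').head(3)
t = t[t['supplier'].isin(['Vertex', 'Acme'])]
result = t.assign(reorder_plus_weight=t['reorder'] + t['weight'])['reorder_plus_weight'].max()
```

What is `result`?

take 6 rows with largest weight:
  category  reorder supplier  weight
8     food       43  Soylent      40
4    tools       59   Vertex      28
6     elec       67   Vertex      25
2     toys       44   Globex      19
0   garden       94     Acme      15
3     food       55   Vertex      13
sort by weight:
  category  reorder supplier  weight
3     food       55   Vertex      13
0   garden       94     Acme      15
2     toys       44   Globex      19
6     elec       67   Vertex      25
4    tools       59   Vertex      28
8     food       43  Soylent      40
take first 3 rows:
  category  reorder supplier  weight
3     food       55   Vertex      13
0   garden       94     Acme      15
2     toys       44   Globex      19
filter rows where supplier in ['Vertex', 'Acme']:
  category  reorder supplier  weight
3     food       55   Vertex      13
0   garden       94     Acme      15
add column reorder_plus_weight = t['reorder'] + t['weight']:
  category  reorder supplier  weight  reorder_plus_weight
3     food       55   Vertex      13                   68
0   garden       94     Acme      15                  109

109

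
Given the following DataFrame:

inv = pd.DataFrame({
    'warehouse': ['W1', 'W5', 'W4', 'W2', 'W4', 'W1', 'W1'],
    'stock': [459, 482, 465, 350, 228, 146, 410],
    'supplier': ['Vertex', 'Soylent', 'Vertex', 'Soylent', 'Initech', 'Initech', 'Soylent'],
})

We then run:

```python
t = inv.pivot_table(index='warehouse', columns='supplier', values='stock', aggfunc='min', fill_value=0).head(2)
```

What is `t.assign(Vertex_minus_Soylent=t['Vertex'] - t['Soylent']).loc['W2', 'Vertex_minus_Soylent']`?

pivot: rows=warehouse, cols=supplier, min(stock):
supplier   Initech  Soylent  Vertex
warehouse                          
W1             146      410     459
W2               0      350       0
W4             228        0     465
W5               0      482       0
take first 2 rows:
supplier   Initech  Soylent  Vertex
warehouse                          
W1             146      410     459
W2               0      350       0
add column Vertex_minus_Soylent = t['Vertex'] - t['Soylent']:
supplier   Initech  Soylent  Vertex  Vertex_minus_Soylent
warehouse                                                
W1             146      410     459                    49
W2               0      350       0                  -350
The value at row 'W2', column 'Vertex_minus_Soylent' is -350.

-350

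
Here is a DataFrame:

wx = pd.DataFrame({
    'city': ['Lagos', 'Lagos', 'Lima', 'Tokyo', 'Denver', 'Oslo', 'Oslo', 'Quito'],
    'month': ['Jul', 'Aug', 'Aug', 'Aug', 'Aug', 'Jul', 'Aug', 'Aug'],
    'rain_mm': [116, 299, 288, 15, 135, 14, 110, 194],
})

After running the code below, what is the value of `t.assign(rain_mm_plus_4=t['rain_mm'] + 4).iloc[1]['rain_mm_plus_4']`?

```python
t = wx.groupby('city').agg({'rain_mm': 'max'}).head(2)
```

group by city, max of rain_mm:
        rain_mm
city           
Denver      135
Lagos       299
Lima        288
Oslo        110
Quito       194
Tokyo        15
take first 2 rows:
        rain_mm
city           
Denver      135
Lagos       299
add column rain_mm_plus_4 = t['rain_mm'] + 4:
        rain_mm  rain_mm_plus_4
city                           
Denver      135             139
Lagos       299             303
value at position 1, column 'rain_mm_plus_4' → 303

303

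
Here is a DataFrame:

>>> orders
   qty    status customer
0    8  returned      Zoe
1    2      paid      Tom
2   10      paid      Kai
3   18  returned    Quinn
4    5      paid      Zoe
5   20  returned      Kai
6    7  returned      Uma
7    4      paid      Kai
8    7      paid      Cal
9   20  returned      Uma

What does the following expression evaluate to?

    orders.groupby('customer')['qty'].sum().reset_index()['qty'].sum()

101

group by customer, sum of qty:
customer
Cal       7
Kai      34
Quinn    18
Tom       2
Uma      27
Zoe      13
Name: qty, dtype: int64
reset_index():
  customer  qty
0      Cal    7
1      Kai   34
2    Quinn   18
3      Tom    2
4      Uma   27
5      Zoe   13
So sum() = 101.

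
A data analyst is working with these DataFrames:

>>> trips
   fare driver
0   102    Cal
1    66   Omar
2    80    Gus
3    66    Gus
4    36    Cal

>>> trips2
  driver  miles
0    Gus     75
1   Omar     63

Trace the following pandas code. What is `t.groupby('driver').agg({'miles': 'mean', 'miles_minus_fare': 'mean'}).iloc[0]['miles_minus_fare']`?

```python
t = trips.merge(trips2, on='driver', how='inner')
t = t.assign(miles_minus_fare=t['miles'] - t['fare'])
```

2.0

merge on 'driver' (how='inner') → 3 rows:
   fare driver  miles
0    66   Omar     63
1    80    Gus     75
2    66    Gus     75
add column miles_minus_fare = t['miles'] - t['fare']:
   fare driver  miles  miles_minus_fare
0    66   Omar     63                -3
1    80    Gus     75                -5
2    66    Gus     75                 9
group by driver: mean(miles), mean(miles_minus_fare):
        miles  miles_minus_fare
driver                         
Gus      75.0               2.0
Omar     63.0              -3.0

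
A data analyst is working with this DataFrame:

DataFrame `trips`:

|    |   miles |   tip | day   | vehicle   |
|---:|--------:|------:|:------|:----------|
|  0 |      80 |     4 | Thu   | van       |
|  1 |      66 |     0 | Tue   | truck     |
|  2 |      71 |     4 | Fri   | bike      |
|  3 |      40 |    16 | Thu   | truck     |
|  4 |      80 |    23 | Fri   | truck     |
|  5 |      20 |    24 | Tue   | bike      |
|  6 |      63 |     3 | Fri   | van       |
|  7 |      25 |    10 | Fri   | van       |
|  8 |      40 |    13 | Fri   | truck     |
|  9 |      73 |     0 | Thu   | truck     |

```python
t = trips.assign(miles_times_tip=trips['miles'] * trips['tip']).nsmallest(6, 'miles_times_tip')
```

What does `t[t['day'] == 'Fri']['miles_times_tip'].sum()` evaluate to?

add column miles_times_tip = trips['miles'] * trips['tip']:
   miles  tip  day vehicle  miles_times_tip
0     80    4  Thu     van              320
1     66    0  Tue   truck                0
2     71    4  Fri    bike              284
3     40   16  Thu   truck              640
4     80   23  Fri   truck             1840
5     20   24  Tue    bike              480
6     63    3  Fri     van              189
7     25   10  Fri     van              250
8     40   13  Fri   truck              520
9     73    0  Thu   truck                0
take 6 rows with smallest miles_times_tip:
   miles  tip  day vehicle  miles_times_tip
1     66    0  Tue   truck                0
9     73    0  Thu   truck                0
6     63    3  Fri     van              189
7     25   10  Fri     van              250
2     71    4  Fri    bike              284
0     80    4  Thu     van              320
filter rows where day == 'Fri':
   miles  tip  day vehicle  miles_times_tip
6     63    3  Fri     van              189
7     25   10  Fri     van              250
2     71    4  Fri    bike              284
Finally, sum of column 'miles_times_tip' = 723.

723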